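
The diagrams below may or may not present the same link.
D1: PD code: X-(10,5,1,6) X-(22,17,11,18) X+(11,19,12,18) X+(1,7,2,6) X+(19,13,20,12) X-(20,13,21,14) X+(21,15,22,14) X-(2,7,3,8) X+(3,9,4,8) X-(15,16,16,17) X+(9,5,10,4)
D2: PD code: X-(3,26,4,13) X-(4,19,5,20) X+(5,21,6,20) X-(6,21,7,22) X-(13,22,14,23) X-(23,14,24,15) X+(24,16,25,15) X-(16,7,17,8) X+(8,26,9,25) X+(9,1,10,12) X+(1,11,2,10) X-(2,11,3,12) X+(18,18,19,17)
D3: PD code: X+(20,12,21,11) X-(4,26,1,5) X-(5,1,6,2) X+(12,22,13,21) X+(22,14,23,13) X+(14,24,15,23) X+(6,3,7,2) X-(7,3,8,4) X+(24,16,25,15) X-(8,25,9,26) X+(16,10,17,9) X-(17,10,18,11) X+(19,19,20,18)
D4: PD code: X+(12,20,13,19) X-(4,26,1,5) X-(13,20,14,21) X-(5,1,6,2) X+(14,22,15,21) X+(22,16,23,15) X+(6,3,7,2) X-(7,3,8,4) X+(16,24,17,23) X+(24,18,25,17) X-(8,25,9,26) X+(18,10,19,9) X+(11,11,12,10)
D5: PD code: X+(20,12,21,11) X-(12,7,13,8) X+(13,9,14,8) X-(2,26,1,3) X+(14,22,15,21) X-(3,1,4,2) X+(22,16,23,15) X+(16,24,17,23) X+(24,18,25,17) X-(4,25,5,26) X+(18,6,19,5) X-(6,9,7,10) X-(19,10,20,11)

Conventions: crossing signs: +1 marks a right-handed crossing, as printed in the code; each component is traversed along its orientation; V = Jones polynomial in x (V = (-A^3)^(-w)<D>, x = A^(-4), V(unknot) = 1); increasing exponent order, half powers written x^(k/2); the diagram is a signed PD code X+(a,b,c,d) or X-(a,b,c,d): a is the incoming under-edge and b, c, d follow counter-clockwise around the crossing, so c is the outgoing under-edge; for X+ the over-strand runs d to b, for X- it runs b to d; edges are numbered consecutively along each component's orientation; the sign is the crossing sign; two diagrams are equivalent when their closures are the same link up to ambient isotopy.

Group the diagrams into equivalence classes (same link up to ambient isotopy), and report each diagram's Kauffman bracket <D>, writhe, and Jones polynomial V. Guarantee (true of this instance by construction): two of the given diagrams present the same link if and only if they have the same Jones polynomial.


equivalence classes: {D1} | {D2} | {D3, D4, D5}
D1 (bracket A + A^5; 11 crossings at w = +1): V = -x^(-1/2) - x^(1/2)
V(D2) = -x^(-5/2) - x^(-1/2)  (w -1, c 13, <D> = A^-1 + A^7)
D3 (bracket -A^-17 + A^-13 - 2A^-9 + 2A^-5 - A^-1 + 2A^3 + A^11; 13 crossings at w = +3): V = -x^(-1/2) - 2x^(3/2) + x^(5/2) - 2x^(7/2) + 2x^(9/2) - x^(11/2) + x^(13/2)
V(D4) = -x^(-1/2) - 2x^(3/2) + x^(5/2) - 2x^(7/2) + 2x^(9/2) - x^(11/2) + x^(13/2)  [13 crossings, <D> = -A^-17 + A^-13 - 2A^-9 + 2A^-5 - A^-1 + 2A^3 + A^11, w = +3]
D5 (bracket -A^-23 + A^-19 - 2A^-15 + 2A^-11 - A^-7 + 2A^-3 + A^5; 13 crossings at w = +1): V = -x^(-1/2) - 2x^(3/2) + x^(5/2) - 2x^(7/2) + 2x^(9/2) - x^(11/2) + x^(13/2)
key observation: 3 values of V(x) split the 5 diagrams


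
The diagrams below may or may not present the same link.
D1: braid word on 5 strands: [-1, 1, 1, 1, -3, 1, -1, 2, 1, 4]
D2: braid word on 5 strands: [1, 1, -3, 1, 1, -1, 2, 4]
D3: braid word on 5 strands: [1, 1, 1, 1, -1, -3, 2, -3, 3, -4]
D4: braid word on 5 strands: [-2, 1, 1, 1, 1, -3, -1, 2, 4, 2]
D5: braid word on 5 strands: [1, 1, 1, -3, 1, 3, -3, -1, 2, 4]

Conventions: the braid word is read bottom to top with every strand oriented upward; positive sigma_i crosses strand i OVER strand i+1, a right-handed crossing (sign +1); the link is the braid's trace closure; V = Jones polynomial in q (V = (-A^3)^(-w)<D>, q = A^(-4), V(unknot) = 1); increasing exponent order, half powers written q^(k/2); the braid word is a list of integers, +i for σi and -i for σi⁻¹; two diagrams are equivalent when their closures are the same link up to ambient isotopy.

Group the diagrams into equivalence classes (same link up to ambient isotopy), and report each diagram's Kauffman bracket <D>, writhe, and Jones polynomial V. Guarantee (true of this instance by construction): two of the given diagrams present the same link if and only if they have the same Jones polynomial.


classes: {D1, D2, D3, D4, D5}
V(D1) = q + q^3 - q^4  [10 crossings, <D> = -A^-4 + 1 + A^8, w = +4]
V(D2) = q + q^3 - q^4  [8 crossings, <D> = -A^-4 + 1 + A^8, w = +4]
V(D3) = q + q^3 - q^4  (w +2, c 10, <D> = -A^-10 + A^-6 + A^2)
D4 (bracket -A^-4 + 1 + A^8; 10 crossings at w = +4): V = q + q^3 - q^4
V(D5) = q + q^3 - q^4  (w +4, c 10, <D> = -A^-4 + 1 + A^8)
note: all 5 diagrams share one V(q), hence one class


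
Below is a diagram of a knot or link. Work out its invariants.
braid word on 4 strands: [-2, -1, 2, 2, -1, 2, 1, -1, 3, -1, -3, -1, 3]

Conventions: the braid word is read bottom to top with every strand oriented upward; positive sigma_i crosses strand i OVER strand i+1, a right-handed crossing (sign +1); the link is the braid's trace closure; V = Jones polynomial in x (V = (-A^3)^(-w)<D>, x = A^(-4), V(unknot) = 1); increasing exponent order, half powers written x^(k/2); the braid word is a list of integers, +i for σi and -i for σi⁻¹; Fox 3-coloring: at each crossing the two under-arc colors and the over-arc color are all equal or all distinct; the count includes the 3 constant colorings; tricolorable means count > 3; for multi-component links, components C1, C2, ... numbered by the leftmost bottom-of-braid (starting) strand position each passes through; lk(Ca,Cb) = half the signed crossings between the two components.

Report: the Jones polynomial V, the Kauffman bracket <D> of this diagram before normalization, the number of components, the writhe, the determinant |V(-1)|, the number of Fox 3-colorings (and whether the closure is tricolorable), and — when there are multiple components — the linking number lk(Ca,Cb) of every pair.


Jones polynomial: V(x) = x^-3 + x^-2 + x^-1 + 1
<D> = -A^-3 - A - A^5 - A^9; writhe -1
components 3, writhe -1 (13 crossings)
linking number lk(C1,C2) = 0
lk(C1,C3): -1
lk(C2,C3) = 0
3-colorings: 9 of 3^13, det 0 — tricolorable
note: w = -1 shifts under R1 moves; the (-A^3)^(1) factor cancels that in V


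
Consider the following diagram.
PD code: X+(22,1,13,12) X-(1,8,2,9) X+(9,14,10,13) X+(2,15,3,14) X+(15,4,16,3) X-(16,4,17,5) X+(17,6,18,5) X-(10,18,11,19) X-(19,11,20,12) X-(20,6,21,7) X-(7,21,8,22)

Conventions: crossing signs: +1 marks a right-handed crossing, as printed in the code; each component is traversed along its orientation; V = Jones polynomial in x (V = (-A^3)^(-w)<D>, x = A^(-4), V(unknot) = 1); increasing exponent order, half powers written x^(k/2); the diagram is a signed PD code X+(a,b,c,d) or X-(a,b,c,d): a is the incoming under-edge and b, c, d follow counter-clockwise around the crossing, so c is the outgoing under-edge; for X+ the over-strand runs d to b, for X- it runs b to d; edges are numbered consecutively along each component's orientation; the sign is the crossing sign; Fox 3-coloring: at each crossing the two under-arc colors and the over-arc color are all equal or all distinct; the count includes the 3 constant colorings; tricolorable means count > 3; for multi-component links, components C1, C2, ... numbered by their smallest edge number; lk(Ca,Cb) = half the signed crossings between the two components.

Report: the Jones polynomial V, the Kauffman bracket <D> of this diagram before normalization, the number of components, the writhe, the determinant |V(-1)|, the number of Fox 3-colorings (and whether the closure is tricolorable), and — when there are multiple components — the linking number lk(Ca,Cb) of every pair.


V(x) = -x^(-9/2) + 3x^(-7/2) - 4x^(-5/2) + 4x^(-3/2) - 5x^(-1/2) + 3x^(1/2) - 3x^(3/2) + x^(5/2)
bracket: -A^-13 + 3A^-9 - 3A^-5 + 5A^-1 - 4A^3 + 4A^7 - 3A^11 + A^15, w = -1
2 components, writhe -1, over 11 crossings
lk(C1,C2) = 0
det 24, colorings 9 of 3^11 — tricolorable
observation: the 1 component pair carries total linking 0


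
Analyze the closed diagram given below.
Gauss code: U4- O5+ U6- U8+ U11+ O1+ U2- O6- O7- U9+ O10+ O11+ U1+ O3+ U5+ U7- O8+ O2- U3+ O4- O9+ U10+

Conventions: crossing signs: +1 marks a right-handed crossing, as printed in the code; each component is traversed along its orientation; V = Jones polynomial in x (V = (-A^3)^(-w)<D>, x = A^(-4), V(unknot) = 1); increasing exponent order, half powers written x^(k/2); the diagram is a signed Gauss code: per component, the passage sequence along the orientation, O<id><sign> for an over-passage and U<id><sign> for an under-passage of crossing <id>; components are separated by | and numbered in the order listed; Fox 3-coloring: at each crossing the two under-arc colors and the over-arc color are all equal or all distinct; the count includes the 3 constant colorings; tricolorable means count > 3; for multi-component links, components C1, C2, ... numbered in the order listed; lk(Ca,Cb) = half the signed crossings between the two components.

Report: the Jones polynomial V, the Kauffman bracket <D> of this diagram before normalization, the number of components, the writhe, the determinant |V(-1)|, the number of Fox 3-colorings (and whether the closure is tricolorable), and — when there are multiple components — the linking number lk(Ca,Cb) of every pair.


V = 2x - 2x^2 + 3x^3 - 3x^4 + 2x^5 - 2x^6 + x^7
<D> = -A^-19 + 2A^-15 - 2A^-11 + 3A^-7 - 3A^-3 + 2A - 2A^5 (w = +3)
1 component over 11 crossings, w = +3
9 Fox colorings among 3^11, |V(-1)| = 15: tricolorable
why: V spans 6 powers of x: at least 6 crossings in any diagram


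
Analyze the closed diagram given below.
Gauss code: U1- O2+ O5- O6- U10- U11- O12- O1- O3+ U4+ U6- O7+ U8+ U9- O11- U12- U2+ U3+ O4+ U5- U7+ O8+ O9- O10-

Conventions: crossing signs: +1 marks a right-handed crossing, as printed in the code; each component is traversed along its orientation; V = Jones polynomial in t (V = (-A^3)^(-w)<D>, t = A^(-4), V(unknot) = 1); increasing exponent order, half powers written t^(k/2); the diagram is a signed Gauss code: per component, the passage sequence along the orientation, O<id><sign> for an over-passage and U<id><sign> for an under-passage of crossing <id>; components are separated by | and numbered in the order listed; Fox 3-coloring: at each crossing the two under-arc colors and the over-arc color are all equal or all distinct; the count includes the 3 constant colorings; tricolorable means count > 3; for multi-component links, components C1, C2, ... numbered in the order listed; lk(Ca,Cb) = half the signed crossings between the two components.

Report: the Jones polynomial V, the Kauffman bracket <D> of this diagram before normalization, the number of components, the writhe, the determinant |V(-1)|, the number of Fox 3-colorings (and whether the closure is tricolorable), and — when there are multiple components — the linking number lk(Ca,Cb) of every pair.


Jones polynomial: V(t) = -t^-5 + t^-4 - t^-3 + 2t^-2 - t^-1 + 2 - t
<D> = -A^-10 + 2A^-6 - A^-2 + 2A^2 - A^6 + A^10 - A^14; writhe -2
components 1, writhe -2 (12 crossings)
3-colorings: 9 of 3^12, det 9 — tricolorable
note: the span of V is 6, forcing >= 6 crossings in any diagram


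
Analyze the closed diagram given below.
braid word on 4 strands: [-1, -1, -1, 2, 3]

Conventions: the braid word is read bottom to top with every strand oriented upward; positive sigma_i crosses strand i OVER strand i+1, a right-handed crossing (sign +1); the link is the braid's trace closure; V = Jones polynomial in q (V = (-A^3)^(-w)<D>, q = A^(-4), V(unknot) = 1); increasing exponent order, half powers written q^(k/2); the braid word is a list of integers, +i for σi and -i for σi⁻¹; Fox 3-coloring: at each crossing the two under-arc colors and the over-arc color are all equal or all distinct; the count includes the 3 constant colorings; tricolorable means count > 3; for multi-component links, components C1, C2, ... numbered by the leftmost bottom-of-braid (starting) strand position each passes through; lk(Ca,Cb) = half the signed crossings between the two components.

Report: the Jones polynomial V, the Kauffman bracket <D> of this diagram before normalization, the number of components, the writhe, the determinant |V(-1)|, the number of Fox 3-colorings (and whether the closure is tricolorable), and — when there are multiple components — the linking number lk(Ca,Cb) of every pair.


V = -q^-4 + q^-3 + q^-1
<D> = -A - A^9 + A^13 (w = -1)
1 component over 5 crossings, w = -1
9 Fox colorings among 3^5, |V(-1)| = 3: tricolorable
why: det 3 = |V(-1)|; divisible by 3, so tricolorable


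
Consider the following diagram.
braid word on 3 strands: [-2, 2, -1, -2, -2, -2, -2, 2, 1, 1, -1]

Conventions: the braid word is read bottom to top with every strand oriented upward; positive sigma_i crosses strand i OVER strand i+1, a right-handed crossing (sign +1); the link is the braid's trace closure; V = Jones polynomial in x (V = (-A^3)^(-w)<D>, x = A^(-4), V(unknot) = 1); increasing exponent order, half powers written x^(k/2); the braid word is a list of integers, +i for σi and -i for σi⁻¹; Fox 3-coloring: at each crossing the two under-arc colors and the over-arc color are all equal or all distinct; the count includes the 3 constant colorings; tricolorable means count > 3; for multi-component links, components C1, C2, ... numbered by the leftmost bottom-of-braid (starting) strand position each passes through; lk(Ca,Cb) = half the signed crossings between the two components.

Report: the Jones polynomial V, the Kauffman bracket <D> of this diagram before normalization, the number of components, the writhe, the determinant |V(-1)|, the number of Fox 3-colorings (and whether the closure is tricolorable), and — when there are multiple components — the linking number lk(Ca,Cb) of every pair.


V = x^(-9/2) - x^(-5/2) - x^(-3/2) - x^(-1/2)
<D> = A^-7 + A^-3 + A - A^9 (w = -3)
2 components over 11 crossings, w = -3
lk(C1,C2): 0
27 Fox colorings among 3^11, |V(-1)| = 0: tricolorable
why: summing lk over 1 pair gives 0


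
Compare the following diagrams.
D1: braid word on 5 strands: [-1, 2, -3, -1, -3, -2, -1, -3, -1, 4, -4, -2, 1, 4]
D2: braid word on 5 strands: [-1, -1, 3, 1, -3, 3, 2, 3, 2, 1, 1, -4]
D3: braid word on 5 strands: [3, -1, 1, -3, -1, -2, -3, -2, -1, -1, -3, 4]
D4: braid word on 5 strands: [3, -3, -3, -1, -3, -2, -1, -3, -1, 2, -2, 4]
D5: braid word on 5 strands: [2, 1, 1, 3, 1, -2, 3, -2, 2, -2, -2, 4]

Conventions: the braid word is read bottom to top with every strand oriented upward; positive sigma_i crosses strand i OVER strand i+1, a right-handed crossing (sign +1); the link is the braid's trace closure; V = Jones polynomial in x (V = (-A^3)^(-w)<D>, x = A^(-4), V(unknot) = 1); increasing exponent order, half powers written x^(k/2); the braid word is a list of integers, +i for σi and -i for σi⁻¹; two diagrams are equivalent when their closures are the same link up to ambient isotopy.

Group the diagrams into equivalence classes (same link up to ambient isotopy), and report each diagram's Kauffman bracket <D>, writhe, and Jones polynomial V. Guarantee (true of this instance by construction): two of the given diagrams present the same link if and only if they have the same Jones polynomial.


equivalence classes: {D1, D3, D4} | {D2} | {D5}
D1 (bracket A^-10 + 2A^-2 - 2A^2 + A^6 - 2A^10 + A^14; 14 crossings at w = -6): V = x^-8 - 2x^-7 + x^-6 - 2x^-5 + 2x^-4 + x^-2
D2 (bracket -A^-4 + 1 + A^8; 12 crossings at w = +4): V = x + x^3 - x^4
D3 (bracket A^-10 + 2A^-2 - 2A^2 + A^6 - 2A^10 + A^14; 12 crossings at w = -6): V = x^-8 - 2x^-7 + x^-6 - 2x^-5 + 2x^-4 + x^-2
V(D4) = x^-8 - 2x^-7 + x^-6 - 2x^-5 + 2x^-4 + x^-2  [12 crossings, <D> = A^-10 + 2A^-2 - 2A^2 + A^6 - 2A^10 + A^14, w = -6]
V(D5) = x^-1 - 1 + 2x - 3x^2 + 3x^3 - 2x^4 + 2x^5 - x^6  (w +4, c 12, <D> = -A^-12 + 2A^-8 - 2A^-4 + 3 - 3A^4 + 2A^8 - A^12 + A^16)
key observation: comparing 5 Jones polynomials yields 3 groups


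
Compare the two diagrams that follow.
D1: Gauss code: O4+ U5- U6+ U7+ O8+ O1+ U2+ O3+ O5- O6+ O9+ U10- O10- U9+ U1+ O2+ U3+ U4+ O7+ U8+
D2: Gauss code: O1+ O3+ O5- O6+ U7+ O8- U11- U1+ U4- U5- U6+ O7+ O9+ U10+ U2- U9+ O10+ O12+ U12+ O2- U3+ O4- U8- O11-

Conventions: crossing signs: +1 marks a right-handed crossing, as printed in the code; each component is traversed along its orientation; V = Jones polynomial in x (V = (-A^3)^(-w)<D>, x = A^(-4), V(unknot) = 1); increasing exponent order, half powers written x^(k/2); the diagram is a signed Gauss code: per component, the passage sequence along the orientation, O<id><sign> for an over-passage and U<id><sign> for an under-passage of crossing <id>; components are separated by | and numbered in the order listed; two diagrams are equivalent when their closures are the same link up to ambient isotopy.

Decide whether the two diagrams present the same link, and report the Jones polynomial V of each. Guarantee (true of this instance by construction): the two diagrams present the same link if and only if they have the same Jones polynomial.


same link: no
V(D1) = x^2 + 2x^4 - 2x^5 + x^6 - 2x^7 + x^8  [10 crossings, <D> = A^-14 - 2A^-10 + A^-6 - 2A^-2 + 2A^2 + A^10, w = +6]
V(D2) = x^-2 - x^-1 + 1 - x + x^2  (w +2, c 12, <D> = A^-2 - A^2 + A^6 - A^10 + A^14)
note: comparing 2 Jones polynomials yields 2 groups


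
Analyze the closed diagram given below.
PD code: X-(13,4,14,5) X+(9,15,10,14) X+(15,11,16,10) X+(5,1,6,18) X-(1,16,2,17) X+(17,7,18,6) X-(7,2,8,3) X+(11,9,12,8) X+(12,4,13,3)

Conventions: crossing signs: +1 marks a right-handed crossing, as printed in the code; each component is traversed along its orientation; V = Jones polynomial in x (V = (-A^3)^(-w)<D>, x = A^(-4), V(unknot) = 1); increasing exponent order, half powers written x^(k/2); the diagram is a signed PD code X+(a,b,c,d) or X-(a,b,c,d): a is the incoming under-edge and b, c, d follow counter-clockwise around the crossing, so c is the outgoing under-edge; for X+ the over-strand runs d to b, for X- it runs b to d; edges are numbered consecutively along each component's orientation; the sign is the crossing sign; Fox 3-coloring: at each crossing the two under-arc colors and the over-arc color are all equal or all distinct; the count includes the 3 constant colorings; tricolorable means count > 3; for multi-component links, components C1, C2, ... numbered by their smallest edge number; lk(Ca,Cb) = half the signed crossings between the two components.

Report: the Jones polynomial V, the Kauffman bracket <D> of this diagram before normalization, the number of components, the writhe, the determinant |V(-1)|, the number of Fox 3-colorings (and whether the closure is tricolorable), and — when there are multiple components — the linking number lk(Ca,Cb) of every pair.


V = x^-1 - 1 + 2x - 3x^2 + 3x^3 - 2x^4 + 2x^5 - x^6
<D> = A^-15 - 2A^-11 + 2A^-7 - 3A^-3 + 3A - 2A^5 + A^9 - A^13 (w = +3)
1 component over 9 crossings, w = +3
9 Fox colorings among 3^9, |V(-1)| = 15: tricolorable
why: w = +3 (over 9 crossings) is diagram-only; (-A^3)^(-3) removes it from V


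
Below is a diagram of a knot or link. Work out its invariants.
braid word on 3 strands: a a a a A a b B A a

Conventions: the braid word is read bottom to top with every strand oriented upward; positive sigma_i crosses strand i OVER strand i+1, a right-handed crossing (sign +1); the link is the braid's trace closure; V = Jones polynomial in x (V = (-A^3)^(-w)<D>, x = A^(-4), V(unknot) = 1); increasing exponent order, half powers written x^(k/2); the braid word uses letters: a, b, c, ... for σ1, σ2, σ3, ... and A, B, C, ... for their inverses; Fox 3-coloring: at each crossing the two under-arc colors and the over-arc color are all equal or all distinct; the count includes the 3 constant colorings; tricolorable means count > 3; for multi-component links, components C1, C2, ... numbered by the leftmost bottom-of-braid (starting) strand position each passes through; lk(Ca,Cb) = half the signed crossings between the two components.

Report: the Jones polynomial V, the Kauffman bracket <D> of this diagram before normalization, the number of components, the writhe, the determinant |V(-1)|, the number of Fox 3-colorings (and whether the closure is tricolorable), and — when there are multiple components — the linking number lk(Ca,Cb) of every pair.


Jones polynomial: V(x) = x + x^2 + x^3 + x^6
<D> = A^-12 + 1 + A^4 + A^8; writhe +4
components 3, writhe +4 (10 crossings)
linking number lk(C1,C2) = +2
lk(C1,C3): 0
lk(C2,C3) = 0
3-colorings: 9 of 3^10, det 0 — tricolorable
note: |V(-1)| = 0: so tricolorable, since 3 divides 0


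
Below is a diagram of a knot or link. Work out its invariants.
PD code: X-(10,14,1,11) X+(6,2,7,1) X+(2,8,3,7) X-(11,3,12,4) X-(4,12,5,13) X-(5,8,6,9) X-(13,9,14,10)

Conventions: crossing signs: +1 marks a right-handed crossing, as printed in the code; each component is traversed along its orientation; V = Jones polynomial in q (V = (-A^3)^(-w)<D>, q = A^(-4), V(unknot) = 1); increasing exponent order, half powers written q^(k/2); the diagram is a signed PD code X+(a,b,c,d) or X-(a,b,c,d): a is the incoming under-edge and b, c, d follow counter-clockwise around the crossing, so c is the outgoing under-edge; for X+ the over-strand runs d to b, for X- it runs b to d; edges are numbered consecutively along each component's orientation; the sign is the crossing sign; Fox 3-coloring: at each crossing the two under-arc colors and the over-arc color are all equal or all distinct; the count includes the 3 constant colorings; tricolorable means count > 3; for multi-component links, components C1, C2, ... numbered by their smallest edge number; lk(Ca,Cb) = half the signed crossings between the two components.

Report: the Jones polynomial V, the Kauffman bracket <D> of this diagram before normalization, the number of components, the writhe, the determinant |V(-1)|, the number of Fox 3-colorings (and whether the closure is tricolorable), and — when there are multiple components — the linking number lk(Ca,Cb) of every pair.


Jones polynomial: V(q) = -q^(-9/2) - q^(-5/2) + q^(-3/2) - q^(-1/2)
<D> = A^-7 - A^-3 + A + A^9; writhe -3
components 2, writhe -3 (7 crossings)
linking number lk(C1,C2) = -2
3-colorings: 3 of 3^7, det 4 — not tricolorable
note: w = -3 shifts under R1 moves; the (-A^3)^(3) factor cancels that in V


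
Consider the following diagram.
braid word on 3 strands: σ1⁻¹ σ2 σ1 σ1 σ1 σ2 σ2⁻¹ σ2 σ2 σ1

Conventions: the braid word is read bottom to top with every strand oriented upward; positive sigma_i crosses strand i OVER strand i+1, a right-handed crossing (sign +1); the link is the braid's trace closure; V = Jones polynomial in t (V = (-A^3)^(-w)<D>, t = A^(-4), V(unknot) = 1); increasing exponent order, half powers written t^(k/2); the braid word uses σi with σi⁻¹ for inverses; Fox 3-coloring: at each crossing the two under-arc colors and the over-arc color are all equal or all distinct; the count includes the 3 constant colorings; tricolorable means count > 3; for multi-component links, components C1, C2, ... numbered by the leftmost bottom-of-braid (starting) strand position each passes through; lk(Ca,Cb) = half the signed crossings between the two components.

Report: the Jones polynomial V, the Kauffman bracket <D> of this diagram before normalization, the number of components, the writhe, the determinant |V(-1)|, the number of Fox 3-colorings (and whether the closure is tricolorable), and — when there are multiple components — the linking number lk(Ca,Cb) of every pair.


V = t^2 + 2t^4 - 2t^5 + t^6 - 2t^7 + t^8
<D> = A^-14 - 2A^-10 + A^-6 - 2A^-2 + 2A^2 + A^10 (w = +6)
1 component over 10 crossings, w = +6
27 Fox colorings among 3^10, |V(-1)| = 9: tricolorable
why: V spans 6 powers of t: at least 6 crossings in any diagram


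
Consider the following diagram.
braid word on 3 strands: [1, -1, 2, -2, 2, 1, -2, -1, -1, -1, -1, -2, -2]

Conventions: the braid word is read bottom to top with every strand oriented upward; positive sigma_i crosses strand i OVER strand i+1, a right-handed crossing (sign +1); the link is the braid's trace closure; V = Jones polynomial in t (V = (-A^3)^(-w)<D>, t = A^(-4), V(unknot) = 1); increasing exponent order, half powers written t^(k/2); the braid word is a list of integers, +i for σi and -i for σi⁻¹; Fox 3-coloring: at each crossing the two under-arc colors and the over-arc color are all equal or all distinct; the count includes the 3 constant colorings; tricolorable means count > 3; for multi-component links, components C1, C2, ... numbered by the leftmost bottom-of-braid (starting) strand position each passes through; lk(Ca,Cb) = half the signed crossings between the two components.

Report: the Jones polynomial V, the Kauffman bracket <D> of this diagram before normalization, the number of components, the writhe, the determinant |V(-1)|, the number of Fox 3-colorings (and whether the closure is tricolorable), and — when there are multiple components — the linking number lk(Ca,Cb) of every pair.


Jones polynomial: V(t) = -t^(-15/2) + t^(-13/2) - 2t^(-11/2) + 2t^(-9/2) - 2t^(-7/2) + t^(-5/2) - t^(-3/2)
<D> = A^-9 - A^-5 + 2A^-1 - 2A^3 + 2A^7 - A^11 + A^15; writhe -5
components 2, writhe -5 (13 crossings)
linking number lk(C1,C2) = -3
3-colorings: 3 of 3^13, det 10 — not tricolorable
note: summing lk over 1 pair gives -3


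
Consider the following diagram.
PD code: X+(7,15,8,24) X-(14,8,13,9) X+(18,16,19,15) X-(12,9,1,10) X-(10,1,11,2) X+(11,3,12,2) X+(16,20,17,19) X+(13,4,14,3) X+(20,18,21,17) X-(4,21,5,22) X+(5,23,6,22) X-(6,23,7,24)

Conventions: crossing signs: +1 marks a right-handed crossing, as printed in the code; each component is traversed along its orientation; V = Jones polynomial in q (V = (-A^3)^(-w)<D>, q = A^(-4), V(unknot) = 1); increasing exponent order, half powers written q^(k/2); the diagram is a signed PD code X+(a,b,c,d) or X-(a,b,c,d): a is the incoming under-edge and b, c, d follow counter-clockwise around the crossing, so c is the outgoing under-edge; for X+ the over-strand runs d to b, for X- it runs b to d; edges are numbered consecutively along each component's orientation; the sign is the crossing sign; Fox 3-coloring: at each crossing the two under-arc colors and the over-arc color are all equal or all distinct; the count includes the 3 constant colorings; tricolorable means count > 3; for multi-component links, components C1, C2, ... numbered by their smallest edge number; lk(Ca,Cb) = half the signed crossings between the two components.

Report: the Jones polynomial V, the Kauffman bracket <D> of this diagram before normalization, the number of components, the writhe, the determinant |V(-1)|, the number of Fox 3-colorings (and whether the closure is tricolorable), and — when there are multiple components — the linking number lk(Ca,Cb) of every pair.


V(q) = 1 + 2q + 2q^2 + q^3 - q^4 - q^5
bracket: -A^-14 - A^-10 + A^-6 + 2A^-2 + 2A^2 + A^6, w = +2
3 components, writhe +2, over 12 crossings
lk(C1,C2) = 0
linking number lk(C1,C3) = 0
lk(C2,C3): 0
det 0, colorings 81 of 3^12 — tricolorable
observation: summing lk over 3 pairs gives 0


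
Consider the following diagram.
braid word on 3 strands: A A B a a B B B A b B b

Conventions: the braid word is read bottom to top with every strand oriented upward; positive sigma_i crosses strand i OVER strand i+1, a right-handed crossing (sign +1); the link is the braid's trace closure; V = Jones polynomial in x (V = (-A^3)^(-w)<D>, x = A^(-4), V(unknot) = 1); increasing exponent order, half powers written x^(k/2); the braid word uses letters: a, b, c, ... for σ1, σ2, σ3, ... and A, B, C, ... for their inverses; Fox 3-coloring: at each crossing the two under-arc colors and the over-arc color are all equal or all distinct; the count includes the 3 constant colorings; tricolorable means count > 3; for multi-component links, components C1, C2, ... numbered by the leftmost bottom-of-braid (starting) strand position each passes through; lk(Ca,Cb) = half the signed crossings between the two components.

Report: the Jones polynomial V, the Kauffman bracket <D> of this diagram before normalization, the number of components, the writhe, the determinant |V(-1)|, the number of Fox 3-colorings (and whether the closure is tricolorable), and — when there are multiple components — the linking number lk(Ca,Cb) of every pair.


V = -x^-8 + 2x^-7 - 4x^-6 + 5x^-5 - 5x^-4 + 6x^-3 - 4x^-2 + 3x^-1 - 1
<D> = -A^-12 + 3A^-8 - 4A^-4 + 6 - 5A^4 + 5A^8 - 4A^12 + 2A^16 - A^20 (w = -4)
1 component over 12 crossings, w = -4
3 Fox colorings among 3^12, |V(-1)| = 31: not tricolorable
why: w = -4 (over 12 crossings) is diagram-only; (-A^3)^(4) removes it from V


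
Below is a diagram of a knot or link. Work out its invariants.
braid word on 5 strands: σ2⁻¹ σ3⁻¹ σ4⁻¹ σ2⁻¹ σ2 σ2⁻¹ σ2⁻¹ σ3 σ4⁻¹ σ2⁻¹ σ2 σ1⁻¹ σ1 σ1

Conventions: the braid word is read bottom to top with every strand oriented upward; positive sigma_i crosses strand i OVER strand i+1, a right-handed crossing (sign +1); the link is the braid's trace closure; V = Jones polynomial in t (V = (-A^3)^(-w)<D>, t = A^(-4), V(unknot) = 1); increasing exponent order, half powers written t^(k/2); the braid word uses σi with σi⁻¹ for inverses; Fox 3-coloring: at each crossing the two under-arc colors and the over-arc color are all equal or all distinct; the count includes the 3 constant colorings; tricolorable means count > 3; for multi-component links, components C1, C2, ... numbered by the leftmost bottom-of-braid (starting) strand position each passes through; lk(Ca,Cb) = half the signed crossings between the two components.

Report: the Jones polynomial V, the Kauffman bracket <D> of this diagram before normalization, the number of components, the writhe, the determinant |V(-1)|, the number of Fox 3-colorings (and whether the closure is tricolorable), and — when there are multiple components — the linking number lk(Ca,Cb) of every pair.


V = -t^-6 + t^-5 - t^-4 + 2t^-3 - t^-2 + t^-1
<D> = A^-8 - A^-4 + 2 - A^4 + A^8 - A^12 (w = -4)
1 component over 14 crossings, w = -4
3 Fox colorings among 3^14, |V(-1)| = 7: not tricolorable
why: |V(-1)| = 7: so not tricolorable, since 3 does not divide 7


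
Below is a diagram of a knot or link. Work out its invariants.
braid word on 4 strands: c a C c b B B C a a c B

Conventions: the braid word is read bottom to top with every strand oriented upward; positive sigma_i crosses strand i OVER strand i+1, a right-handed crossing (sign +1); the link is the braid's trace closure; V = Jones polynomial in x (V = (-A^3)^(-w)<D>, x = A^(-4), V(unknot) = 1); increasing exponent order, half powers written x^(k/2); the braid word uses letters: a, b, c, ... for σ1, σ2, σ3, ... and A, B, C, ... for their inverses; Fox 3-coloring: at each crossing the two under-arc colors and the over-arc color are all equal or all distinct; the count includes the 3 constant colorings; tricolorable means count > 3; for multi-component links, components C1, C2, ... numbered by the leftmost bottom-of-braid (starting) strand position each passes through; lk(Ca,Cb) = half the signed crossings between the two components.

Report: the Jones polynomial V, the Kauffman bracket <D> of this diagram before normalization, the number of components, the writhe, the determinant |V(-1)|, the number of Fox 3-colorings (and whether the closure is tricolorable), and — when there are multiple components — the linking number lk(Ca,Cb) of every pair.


V(x) = -x^(-3/2) + x^(-1/2) - 2x^(1/2) + x^(3/2) - 2x^(5/2) + x^(7/2)
bracket: A^-8 - 2A^-4 + 1 - 2A^4 + A^8 - A^12, w = +2
2 components, writhe +2, over 12 crossings
lk(C1,C2) = 0
det 8, colorings 3 of 3^12 — not tricolorable
observation: w = +2 shifts under R1 moves; the (-A^3)^(-2) factor cancels that in V


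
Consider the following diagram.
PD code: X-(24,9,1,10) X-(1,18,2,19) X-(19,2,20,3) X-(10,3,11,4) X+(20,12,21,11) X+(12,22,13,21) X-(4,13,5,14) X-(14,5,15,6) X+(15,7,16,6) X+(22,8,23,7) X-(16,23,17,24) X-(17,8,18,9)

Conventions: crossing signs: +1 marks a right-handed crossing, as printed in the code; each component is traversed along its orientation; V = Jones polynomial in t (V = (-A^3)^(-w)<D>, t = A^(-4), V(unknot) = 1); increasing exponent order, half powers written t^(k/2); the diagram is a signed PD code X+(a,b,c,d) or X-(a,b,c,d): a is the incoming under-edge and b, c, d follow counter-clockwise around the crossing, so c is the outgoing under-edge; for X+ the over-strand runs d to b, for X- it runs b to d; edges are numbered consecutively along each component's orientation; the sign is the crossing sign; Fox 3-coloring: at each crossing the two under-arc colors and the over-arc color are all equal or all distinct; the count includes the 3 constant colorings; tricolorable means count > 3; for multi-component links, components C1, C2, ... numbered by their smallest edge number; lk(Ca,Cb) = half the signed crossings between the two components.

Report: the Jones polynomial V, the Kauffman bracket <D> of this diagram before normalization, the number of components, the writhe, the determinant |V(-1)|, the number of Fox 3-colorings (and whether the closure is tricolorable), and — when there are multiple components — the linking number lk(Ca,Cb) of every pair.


V(t) = t^-7 - 2t^-6 + 2t^-5 - 3t^-4 + 3t^-3 - 2t^-2 + 2t^-1
bracket: 2A^-8 - 2A^-4 + 3 - 3A^4 + 2A^8 - 2A^12 + A^16, w = -4
1 component, writhe -4, over 12 crossings
det 15, colorings 9 of 3^12 — tricolorable
observation: the span of V is 6, forcing >= 6 crossings in any diagram


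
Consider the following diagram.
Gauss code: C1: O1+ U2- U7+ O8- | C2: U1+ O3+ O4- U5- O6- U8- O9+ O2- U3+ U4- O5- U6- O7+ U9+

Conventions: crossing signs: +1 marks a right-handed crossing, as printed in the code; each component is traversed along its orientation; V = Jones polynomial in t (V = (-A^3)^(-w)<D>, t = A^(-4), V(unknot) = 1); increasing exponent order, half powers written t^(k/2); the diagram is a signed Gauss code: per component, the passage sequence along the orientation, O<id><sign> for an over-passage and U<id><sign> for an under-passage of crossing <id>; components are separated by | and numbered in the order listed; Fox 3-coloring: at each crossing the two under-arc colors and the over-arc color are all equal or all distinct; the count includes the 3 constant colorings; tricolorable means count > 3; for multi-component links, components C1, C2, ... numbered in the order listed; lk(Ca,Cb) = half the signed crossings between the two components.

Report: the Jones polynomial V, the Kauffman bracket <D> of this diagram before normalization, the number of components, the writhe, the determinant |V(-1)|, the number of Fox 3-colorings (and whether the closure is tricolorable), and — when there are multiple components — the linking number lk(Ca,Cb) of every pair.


V = t^(-7/2) - 2t^(-5/2) + t^(-3/2) - 2t^(-1/2) + t^(1/2) - t^(3/2)
<D> = A^-9 - A^-5 + 2A^-1 - A^3 + 2A^7 - A^11 (w = -1)
2 components over 9 crossings, w = -1
lk(C1,C2): 0
3 Fox colorings among 3^9, |V(-1)| = 8: not tricolorable
why: the 1 component pair carries total linking 0


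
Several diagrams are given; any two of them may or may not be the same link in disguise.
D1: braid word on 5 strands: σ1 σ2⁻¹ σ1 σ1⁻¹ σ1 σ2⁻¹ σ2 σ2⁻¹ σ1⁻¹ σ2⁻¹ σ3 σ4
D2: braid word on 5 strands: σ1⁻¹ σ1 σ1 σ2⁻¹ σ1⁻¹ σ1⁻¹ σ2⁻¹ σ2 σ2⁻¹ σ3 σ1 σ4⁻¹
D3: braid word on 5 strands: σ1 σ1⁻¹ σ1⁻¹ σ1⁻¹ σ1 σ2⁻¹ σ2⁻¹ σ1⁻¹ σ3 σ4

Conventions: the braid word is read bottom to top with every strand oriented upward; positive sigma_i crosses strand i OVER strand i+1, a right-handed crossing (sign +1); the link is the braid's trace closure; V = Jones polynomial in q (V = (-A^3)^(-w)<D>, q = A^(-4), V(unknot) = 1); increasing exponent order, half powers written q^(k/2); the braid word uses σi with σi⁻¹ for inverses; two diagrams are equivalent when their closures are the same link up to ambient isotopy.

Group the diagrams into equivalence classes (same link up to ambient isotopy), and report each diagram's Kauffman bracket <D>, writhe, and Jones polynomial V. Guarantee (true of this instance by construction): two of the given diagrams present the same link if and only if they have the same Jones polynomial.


equivalence classes: {D1} | {D2} | {D3}
D1 (bracket 1 + A^4 + A^8 + A^12; 12 crossings at w = 0): V = q^-3 + q^-2 + q^-1 + 1
D2 (bracket 2A^-6 + A^2 + A^10; 12 crossings at w = -2): V = q^-4 + q^-2 + 2
V(D3) = q^-5 + 2q^-3 + q^-1  [10 crossings, <D> = A^-2 + 2A^6 + A^14, w = -2]
key observation: comparing 3 Jones polynomials yields 3 groups


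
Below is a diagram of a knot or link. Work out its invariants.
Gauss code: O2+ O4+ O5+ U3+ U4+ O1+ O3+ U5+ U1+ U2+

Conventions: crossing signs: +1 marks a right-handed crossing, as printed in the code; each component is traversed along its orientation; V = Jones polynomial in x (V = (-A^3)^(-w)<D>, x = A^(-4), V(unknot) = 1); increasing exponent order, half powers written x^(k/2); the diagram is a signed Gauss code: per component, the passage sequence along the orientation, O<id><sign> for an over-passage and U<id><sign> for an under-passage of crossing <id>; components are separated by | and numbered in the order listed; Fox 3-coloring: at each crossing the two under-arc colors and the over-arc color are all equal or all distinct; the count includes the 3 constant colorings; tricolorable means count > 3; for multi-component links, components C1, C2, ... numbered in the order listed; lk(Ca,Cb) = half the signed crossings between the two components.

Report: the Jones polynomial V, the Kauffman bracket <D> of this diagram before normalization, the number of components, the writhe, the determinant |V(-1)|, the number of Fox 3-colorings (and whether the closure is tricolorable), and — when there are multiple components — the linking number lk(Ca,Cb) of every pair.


V = x + x^3 - x^4
<D> = A^-1 - A^3 - A^11 (w = +5)
1 component over 5 crossings, w = +5
9 Fox colorings among 3^5, |V(-1)| = 3: tricolorable
why: the span of V is 3, forcing >= 3 crossings in any diagram


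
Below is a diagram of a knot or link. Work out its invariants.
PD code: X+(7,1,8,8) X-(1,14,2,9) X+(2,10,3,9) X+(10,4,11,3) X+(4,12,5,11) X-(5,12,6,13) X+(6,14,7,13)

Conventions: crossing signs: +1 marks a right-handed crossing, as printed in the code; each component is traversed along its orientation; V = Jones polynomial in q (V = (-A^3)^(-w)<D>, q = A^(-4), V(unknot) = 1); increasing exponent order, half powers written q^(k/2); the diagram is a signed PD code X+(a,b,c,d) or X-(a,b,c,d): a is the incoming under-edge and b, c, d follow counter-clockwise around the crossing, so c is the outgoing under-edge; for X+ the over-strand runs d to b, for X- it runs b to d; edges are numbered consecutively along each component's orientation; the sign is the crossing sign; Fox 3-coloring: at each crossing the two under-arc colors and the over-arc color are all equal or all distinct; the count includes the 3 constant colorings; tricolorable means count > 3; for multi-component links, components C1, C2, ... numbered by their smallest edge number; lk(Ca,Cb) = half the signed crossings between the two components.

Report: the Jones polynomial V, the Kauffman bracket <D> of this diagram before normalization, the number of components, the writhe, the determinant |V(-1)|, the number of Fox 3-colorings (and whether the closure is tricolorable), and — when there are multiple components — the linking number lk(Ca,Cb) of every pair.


Jones polynomial: V(q) = -q^(1/2) - q^(5/2)
<D> = A^-1 + A^7; writhe +3
components 2, writhe +3 (7 crossings)
linking number lk(C1,C2) = +1
3-colorings: 3 of 3^7, det 2 — not tricolorable
note: span 2 respects span(V) <= c + mu - 1 = 8 for this 2-component diagram


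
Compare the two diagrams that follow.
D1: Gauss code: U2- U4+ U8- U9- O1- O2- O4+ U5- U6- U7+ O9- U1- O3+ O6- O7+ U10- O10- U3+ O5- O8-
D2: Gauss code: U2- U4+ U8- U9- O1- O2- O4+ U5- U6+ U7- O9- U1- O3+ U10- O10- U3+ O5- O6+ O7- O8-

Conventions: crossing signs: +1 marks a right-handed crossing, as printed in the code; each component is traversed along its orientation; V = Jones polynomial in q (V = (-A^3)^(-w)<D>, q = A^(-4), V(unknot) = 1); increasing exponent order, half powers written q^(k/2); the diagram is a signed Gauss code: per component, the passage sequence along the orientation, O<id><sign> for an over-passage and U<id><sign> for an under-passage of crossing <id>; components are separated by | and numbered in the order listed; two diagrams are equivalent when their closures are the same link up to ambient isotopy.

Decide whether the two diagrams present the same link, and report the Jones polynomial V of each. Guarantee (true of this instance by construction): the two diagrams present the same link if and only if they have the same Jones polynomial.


equivalent: yes
D1 (bracket A^-8 + 1 - A^4; 10 crossings at w = -4): V = -q^-4 + q^-3 + q^-1
V(D2) = -q^-4 + q^-3 + q^-1  [10 crossings, <D> = A^-8 + 1 - A^4, w = -4]
observation: Reidemeister moves carry D1 (10 crossings) to D2 (10)
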